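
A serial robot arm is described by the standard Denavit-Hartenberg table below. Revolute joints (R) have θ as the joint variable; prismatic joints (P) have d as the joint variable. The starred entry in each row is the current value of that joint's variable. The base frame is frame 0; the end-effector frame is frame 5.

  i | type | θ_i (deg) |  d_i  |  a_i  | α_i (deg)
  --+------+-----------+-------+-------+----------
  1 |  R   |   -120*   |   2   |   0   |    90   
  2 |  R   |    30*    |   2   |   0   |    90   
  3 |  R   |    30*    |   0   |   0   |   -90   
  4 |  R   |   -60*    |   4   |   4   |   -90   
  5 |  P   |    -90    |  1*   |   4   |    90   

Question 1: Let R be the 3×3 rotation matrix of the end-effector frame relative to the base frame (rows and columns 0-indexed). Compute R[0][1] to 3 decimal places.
-0.575

End-effector y-axis (col 1 of R) = (-0.5748,-0.1295,0.8080)
R[0][1] = -0.5748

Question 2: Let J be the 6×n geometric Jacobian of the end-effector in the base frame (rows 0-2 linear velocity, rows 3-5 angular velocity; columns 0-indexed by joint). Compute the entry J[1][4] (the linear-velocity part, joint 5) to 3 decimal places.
-0.129

prismatic axis z_4 = (-0.5748,-0.1295,0.8080)
J_v[:, 4] = z_4; J_ω[:, 4] = (0,0,0)
entry J[1][4] = -0.1295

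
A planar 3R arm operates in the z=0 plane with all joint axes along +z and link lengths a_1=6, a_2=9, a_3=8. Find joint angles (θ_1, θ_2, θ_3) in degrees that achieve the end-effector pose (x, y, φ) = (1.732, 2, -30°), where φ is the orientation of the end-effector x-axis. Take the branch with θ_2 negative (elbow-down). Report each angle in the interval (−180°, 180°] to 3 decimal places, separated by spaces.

wrist centre = target − a_3·(cos φ, sin φ) = (-5.1962, 6.0000)
cos θ_2 = (63.0005−6²−9²)/(2·6·9) = -0.5000; θ_2 = -119.9997° (elbow-down)
β = atan2(6.0000,-5.1962) = 130.8937°; ψ = atan2(-7.7943,1.5000) = -79.1063°
θ_1 = β − ψ = 210.0000°
θ_3 = φ − θ_1 − θ_2 = -120.0003° (wrapped to (-180°,180°])

-150.000 -120.000 -120.000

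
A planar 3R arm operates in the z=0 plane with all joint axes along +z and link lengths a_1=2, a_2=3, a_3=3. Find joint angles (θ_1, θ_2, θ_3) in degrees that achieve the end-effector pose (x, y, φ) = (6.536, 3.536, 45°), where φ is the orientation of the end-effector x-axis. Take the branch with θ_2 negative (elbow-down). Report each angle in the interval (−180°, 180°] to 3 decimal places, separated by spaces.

44.981 -44.963 44.982

wrist centre = target − a_3·(cos φ, sin φ) = (4.4147, 1.4147)
cos θ_2 = (21.4907−2²−3²)/(2·2·3) = 0.7076; θ_2 = -44.9633° (elbow-down)
β = atan2(1.4147,4.4147) = 17.7680°; ψ = atan2(-2.1200,4.1227) = -27.2131°
θ_1 = β − ψ = 44.9811°
θ_3 = φ − θ_1 − θ_2 = 44.9822° (wrapped to (-180°,180°])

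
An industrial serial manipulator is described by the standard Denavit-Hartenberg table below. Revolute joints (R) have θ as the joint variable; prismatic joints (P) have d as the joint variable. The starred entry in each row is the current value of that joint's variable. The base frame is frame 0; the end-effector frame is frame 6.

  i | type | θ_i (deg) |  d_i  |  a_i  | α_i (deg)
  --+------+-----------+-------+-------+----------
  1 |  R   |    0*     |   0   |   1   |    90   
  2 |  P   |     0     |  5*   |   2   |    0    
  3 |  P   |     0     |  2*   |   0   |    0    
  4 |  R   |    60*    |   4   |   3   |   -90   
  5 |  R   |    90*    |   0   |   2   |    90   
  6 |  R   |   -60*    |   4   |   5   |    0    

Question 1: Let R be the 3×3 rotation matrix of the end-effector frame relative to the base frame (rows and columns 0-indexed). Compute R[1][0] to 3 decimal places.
0.500

End-effector x-axis (col 0 of R) = (0.7500,0.5000,-0.4330)
R[1][0] = 0.5000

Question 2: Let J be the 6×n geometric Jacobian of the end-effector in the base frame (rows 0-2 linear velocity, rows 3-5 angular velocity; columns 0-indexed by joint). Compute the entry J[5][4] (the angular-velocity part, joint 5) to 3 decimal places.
0.500

axis z_4 = (-0.8660,-0.0000,0.5000); lever o_n−o_4 = (5.7500,4.5000,1.2990)
cross product → J_v[:, 4] = (-2.2500,4.0000,-3.8971)
J_ω[:, 4] = z_4
entry J[5][4] = 0.5000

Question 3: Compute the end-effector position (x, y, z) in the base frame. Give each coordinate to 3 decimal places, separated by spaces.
after link 1: o_1 = (1.0000, 0.0000, 0.0000)
after link 2: o_2 = (3.0000, -5.0000, 0.0000)
after link 3: o_3 = (3.0000, -7.0000, 0.0000)
after link 4: o_4 = (4.5000, -11.0000, 2.5981)
after link 5: o_5 = (4.5000, -9.0000, 2.5981)
after link 6: o_6 = (10.2500, -6.5000, 3.8971)

10.250 -6.500 3.897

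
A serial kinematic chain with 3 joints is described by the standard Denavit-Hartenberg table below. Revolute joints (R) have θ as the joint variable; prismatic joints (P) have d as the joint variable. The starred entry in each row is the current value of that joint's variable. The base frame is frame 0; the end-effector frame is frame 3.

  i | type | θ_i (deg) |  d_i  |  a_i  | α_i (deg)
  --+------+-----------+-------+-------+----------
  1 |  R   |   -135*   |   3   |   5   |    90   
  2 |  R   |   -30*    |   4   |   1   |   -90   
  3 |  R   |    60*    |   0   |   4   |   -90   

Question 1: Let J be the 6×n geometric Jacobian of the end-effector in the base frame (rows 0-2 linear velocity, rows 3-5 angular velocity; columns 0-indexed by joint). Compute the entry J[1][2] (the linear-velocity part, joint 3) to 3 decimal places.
axis z_2 = (-0.3536,-0.3536,0.8660); lever o_n−o_2 = (1.2247,-3.6742,-1.0000)
cross product → J_v[:, 2] = (3.5355,0.7071,1.7321)
J_ω[:, 2] = z_2
entry J[1][2] = 0.7071

0.707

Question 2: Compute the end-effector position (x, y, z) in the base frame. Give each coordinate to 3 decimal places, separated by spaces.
-5.752 -4.994 1.500

after link 1: o_1 = (-3.5355, -3.5355, 3.0000)
after link 2: o_2 = (-6.9763, -1.3195, 2.5000)
after link 3: o_3 = (-5.7516, -4.9937, 1.5000)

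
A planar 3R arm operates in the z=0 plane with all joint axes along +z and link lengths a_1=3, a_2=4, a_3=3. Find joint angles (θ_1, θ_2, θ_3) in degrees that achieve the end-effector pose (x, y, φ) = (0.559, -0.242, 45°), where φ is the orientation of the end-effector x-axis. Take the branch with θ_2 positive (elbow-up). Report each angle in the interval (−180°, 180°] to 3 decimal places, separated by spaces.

149.993 135.011 119.995

wrist centre = target − a_3·(cos φ, sin φ) = (-1.5623, -2.3633)
cos θ_2 = (8.0261−3²−4²)/(2·3·4) = -0.7072; θ_2 = 135.0112° (elbow-up)
β = atan2(-2.3633,-1.5623) = -123.4675°; ψ = atan2(2.8279,0.1710) = 86.5391°
θ_1 = β − ψ = -210.0066°
θ_3 = φ − θ_1 − θ_2 = 119.9955° (wrapped to (-180°,180°])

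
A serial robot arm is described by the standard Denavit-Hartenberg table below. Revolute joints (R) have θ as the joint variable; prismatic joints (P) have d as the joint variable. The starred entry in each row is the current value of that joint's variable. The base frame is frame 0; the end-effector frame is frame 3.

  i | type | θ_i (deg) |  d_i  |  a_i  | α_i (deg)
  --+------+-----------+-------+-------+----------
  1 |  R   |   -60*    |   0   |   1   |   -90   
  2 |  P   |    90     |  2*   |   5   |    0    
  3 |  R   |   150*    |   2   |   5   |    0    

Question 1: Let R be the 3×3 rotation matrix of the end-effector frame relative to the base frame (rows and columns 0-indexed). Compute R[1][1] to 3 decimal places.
End-effector y-axis (col 1 of R) = (0.4330,-0.7500,0.5000)
R[1][1] = -0.7500

-0.750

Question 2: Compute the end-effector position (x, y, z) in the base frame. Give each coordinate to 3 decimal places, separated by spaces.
after link 1: o_1 = (0.5000, -0.8660, 0.0000)
after link 2: o_2 = (2.2321, 0.1340, -5.0000)
after link 3: o_3 = (2.7141, 3.2990, -0.6699)

2.714 3.299 -0.670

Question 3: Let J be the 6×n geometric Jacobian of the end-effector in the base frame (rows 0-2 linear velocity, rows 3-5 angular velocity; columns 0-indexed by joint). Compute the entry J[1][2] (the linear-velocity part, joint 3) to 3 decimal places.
axis z_2 = (0.8660,0.5000,0.0000); lever o_n−o_2 = (0.4821,3.1651,4.3301)
cross product → J_v[:, 2] = (2.1651,-3.7500,2.5000)
J_ω[:, 2] = z_2
entry J[1][2] = -3.7500

-3.750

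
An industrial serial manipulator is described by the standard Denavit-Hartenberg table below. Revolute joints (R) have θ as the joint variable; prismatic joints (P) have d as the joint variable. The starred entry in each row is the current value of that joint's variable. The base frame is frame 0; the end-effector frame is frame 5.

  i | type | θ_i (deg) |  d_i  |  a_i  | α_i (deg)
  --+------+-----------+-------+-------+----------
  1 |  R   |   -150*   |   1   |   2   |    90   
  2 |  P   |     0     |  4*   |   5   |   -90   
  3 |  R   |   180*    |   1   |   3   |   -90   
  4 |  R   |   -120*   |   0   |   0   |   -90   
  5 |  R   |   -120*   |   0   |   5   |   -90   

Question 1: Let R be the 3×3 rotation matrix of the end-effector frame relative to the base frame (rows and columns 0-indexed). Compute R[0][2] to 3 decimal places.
End-effector z-axis (col 2 of R) = (-0.6250,0.2165,0.7500)
R[0][2] = -0.6250

-0.625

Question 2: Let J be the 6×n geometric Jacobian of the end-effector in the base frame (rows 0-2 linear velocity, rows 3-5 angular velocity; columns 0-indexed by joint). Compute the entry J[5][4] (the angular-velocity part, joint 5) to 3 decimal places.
axis z_4 = (0.7500,0.4330,0.5000); lever o_n−o_4 = (-1.0825,4.3750,-2.1651)
cross product → J_v[:, 4] = (-3.1250,1.0825,3.7500)
J_ω[:, 4] = z_4
entry J[5][4] = 0.5000

0.500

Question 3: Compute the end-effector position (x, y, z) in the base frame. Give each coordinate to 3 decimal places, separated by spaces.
-6.547 5.839 -0.165

after link 1: o_1 = (-1.7321, -1.0000, 1.0000)
after link 2: o_2 = (-8.0622, -0.0359, 1.0000)
after link 3: o_3 = (-5.4641, 1.4641, 2.0000)
after link 4: o_4 = (-5.4641, 1.4641, 2.0000)
after link 5: o_5 = (-6.5466, 5.8391, -0.1651)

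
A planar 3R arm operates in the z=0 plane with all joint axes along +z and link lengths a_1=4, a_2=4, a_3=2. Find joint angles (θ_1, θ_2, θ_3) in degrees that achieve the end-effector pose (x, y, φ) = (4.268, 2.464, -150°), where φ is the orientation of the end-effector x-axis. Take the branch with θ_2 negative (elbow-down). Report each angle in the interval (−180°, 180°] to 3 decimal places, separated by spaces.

59.999 -60.000 -149.999

wrist centre = target − a_3·(cos φ, sin φ) = (6.0001, 3.4640)
cos θ_2 = (47.9999−4²−4²)/(2·4·4) = 0.5000; θ_2 = -60.0002° (elbow-down)
β = atan2(3.4640,6.0001) = 29.9991°; ψ = atan2(-3.4641,6.0000) = -30.0001°
θ_1 = β − ψ = 59.9992°
θ_3 = φ − θ_1 − θ_2 = -149.9990° (wrapped to (-180°,180°])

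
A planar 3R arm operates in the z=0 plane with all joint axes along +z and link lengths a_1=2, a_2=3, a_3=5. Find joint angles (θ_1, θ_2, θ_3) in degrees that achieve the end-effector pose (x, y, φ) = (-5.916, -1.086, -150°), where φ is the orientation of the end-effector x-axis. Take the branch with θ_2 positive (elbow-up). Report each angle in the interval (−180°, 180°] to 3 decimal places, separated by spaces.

wrist centre = target − a_3·(cos φ, sin φ) = (-1.5859, 1.4140)
cos θ_2 = (4.5144−2²−3²)/(2·2·3) = -0.7071; θ_2 = 135.0022° (elbow-up)
β = atan2(1.4140,-1.5859) = 138.2791°; ψ = atan2(2.1212,-0.1214) = 93.2756°
θ_1 = β − ψ = 45.0035°
θ_3 = φ − θ_1 − θ_2 = 29.9943° (wrapped to (-180°,180°])

45.004 135.002 29.994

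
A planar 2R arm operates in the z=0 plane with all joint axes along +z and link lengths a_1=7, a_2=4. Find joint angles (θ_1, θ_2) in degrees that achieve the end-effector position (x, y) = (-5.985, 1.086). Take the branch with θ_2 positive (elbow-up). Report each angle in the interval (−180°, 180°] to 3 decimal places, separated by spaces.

135.000 120.000

cos θ_2 = (36.9996−7²−4²)/(2·7·4) = -0.5000; θ_2 = 120.0004° (elbow-up)
β = atan2(1.0860,-5.9850) = 169.7154°; ψ = atan2(3.4641,5.0000) = 34.7150°
θ_1 = β − ψ = 135.0003°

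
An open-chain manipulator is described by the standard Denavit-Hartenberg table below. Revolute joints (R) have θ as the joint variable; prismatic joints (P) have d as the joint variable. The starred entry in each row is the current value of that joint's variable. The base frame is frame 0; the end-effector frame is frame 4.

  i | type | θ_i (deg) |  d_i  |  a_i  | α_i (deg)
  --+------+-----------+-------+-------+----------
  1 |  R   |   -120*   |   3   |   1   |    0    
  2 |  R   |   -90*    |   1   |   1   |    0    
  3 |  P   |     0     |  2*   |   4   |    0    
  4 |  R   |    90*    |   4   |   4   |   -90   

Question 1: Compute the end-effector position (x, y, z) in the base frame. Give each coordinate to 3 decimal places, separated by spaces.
after link 1: o_1 = (-0.5000, -0.8660, 3.0000)
after link 2: o_2 = (-1.3660, -0.3660, 4.0000)
after link 3: o_3 = (-4.8301, 1.6340, 6.0000)
after link 4: o_4 = (-6.8301, -1.8301, 10.0000)

-6.830 -1.830 10.000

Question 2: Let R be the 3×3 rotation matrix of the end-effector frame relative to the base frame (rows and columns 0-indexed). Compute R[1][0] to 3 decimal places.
End-effector x-axis (col 0 of R) = (-0.5000,-0.8660,0.0000)
R[1][0] = -0.8660

-0.866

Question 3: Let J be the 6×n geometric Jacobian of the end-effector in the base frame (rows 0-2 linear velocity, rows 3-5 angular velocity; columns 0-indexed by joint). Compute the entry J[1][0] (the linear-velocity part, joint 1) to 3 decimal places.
-6.830

axis z_0 = ẑ; lever o_n−o_0 = (-6.8301,-1.8301,10.0000)
cross product → J_v[:, 0] = (1.8301,-6.8301,0.0000)
J_ω[:, 0] = z_0
entry J[1][0] = -6.8301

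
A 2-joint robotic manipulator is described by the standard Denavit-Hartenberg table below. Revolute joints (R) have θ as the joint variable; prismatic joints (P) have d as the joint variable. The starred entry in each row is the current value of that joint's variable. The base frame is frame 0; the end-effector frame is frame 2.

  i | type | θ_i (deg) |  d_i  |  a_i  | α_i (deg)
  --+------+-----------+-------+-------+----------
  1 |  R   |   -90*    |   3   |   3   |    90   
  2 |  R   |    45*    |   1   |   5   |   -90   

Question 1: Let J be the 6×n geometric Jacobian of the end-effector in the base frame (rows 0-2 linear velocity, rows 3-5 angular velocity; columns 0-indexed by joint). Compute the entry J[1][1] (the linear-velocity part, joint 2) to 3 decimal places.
axis z_1 = (-1.0000,-0.0000,0.0000); lever o_n−o_1 = (-1.0000,-3.5355,3.5355)
cross product → J_v[:, 1] = (0.0000,3.5355,3.5355)
J_ω[:, 1] = z_1
entry J[1][1] = 3.5355

3.536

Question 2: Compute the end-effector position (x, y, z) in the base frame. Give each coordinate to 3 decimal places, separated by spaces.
after link 1: o_1 = (0.0000, -3.0000, 3.0000)
after link 2: o_2 = (-1.0000, -6.5355, 6.5355)

-1.000 -6.536 6.536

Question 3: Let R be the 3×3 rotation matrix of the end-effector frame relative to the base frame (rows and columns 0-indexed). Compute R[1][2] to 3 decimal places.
End-effector z-axis (col 2 of R) = (-0.0000,0.7071,0.7071)
R[1][2] = 0.7071

0.707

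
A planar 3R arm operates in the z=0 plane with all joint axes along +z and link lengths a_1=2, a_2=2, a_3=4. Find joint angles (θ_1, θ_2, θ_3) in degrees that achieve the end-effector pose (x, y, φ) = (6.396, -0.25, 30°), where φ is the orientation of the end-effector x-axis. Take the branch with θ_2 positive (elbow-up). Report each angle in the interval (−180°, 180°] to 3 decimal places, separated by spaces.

-59.995 44.983 45.012

wrist centre = target − a_3·(cos φ, sin φ) = (2.9319, -2.2500)
cos θ_2 = (13.6585−2²−2²)/(2·2·2) = 0.7073; θ_2 = 44.9830° (elbow-up)
β = atan2(-2.2500,2.9319) = -37.5034°; ψ = atan2(1.4138,3.4146) = 22.4915°
θ_1 = β − ψ = -59.9949°
θ_3 = φ − θ_1 − θ_2 = 45.0119° (wrapped to (-180°,180°])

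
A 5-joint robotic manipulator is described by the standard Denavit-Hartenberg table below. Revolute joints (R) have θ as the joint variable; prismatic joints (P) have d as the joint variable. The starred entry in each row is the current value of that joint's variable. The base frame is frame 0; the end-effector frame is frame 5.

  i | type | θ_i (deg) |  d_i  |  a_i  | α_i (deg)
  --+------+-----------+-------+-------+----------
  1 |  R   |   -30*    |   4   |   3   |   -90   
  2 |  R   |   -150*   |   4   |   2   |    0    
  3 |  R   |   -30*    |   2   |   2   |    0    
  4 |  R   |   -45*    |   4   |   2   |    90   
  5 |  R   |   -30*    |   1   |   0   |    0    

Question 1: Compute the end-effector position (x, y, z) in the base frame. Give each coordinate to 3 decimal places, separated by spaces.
3.754 9.380 2.879

after link 1: o_1 = (2.5981, -1.5000, 4.0000)
after link 2: o_2 = (3.0981, 2.8301, 5.0000)
after link 3: o_3 = (2.3660, 5.5622, 5.0000)
after link 4: o_4 = (3.1413, 9.7334, 3.5858)
after link 5: o_5 = (3.7537, 9.3798, 2.8787)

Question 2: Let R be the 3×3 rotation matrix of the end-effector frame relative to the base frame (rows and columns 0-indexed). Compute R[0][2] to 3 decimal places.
End-effector z-axis (col 2 of R) = (0.6124,-0.3536,-0.7071)
R[0][2] = 0.6124

0.612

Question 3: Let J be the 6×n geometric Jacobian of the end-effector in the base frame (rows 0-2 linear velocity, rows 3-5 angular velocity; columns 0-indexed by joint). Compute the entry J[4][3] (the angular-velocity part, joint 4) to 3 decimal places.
axis z_3 = (0.5000,0.8660,0.0000); lever o_n−o_3 = (1.3876,3.8177,-2.1213)
cross product → J_v[:, 3] = (-1.8371,1.0607,0.7071)
J_ω[:, 3] = z_3
entry J[4][3] = 0.8660

0.866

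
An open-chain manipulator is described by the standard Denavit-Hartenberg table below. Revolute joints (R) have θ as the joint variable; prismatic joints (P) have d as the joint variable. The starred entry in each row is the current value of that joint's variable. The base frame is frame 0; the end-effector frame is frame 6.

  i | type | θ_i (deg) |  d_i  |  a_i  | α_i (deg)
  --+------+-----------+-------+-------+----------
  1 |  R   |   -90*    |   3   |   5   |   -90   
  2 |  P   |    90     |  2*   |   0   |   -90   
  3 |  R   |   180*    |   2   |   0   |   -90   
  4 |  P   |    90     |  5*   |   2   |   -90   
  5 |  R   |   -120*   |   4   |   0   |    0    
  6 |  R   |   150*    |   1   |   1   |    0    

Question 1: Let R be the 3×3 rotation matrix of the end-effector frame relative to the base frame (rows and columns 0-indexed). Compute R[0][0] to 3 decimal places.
End-effector x-axis (col 0 of R) = (-0.5000,-0.8660,-0.0000)
R[0][0] = -0.5000

-0.500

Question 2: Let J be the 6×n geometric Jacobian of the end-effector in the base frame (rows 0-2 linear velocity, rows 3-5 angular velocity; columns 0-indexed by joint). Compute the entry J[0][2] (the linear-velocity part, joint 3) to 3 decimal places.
axis z_2 = (0.0000,1.0000,-0.0000); lever o_n−o_2 = (4.5000,-0.8660,-5.0000)
cross product → J_v[:, 2] = (-5.0000,-0.0000,-4.5000)
J_ω[:, 2] = z_2
entry J[0][2] = -5.0000

-5.000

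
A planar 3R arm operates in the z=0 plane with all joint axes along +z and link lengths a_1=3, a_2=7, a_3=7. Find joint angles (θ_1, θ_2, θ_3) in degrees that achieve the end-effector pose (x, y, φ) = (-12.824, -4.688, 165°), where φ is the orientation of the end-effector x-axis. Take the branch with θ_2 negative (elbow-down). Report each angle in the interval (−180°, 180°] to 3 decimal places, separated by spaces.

wrist centre = target − a_3·(cos φ, sin φ) = (-6.0625, -6.4997)
cos θ_2 = (79.0007−3²−7²)/(2·3·7) = 0.5000; θ_2 = -59.9989° (elbow-down)
β = atan2(-6.4997,-6.0625) = -133.0067°; ψ = atan2(-6.0621,6.5001) = -43.0031°
θ_1 = β − ψ = -90.0036°
θ_3 = φ − θ_1 − θ_2 = -44.9975° (wrapped to (-180°,180°])

-90.004 -59.999 -44.997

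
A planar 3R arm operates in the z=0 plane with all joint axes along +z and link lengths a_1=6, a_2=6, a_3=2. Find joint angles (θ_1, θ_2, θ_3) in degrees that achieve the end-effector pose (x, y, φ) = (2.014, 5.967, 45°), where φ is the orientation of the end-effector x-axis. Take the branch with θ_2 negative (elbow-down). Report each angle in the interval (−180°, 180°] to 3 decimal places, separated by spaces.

wrist centre = target − a_3·(cos φ, sin φ) = (0.5998, 4.5528)
cos θ_2 = (21.0876−6²−6²)/(2·6·6) = -0.7071; θ_2 = -135.0008° (elbow-down)
β = atan2(4.5528,0.5998) = 82.4950°; ψ = atan2(-4.2426,1.7573) = -67.5004°
θ_1 = β − ψ = 149.9954°
θ_3 = φ − θ_1 − θ_2 = 30.0054° (wrapped to (-180°,180°])

149.995 -135.001 30.005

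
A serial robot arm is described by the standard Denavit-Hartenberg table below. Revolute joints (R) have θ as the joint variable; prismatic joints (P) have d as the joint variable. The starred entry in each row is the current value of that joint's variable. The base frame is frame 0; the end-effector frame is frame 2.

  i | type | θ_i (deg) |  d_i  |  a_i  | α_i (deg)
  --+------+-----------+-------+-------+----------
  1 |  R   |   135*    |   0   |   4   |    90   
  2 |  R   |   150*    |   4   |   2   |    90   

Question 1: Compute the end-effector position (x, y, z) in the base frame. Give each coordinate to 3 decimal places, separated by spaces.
1.225 4.432 1.000

after link 1: o_1 = (-2.8284, 2.8284, 0.0000)
after link 2: o_2 = (1.2247, 4.4321, 1.0000)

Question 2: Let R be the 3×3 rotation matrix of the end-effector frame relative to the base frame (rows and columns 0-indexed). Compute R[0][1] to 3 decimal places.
End-effector y-axis (col 1 of R) = (0.7071,0.7071,0.0000)
R[0][1] = 0.7071

0.707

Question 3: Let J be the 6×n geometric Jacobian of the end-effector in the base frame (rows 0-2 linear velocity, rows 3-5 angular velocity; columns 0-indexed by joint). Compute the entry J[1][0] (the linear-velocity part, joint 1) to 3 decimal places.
axis z_0 = ẑ; lever o_n−o_0 = (1.2247,4.4321,1.0000)
cross product → J_v[:, 0] = (-4.4321,1.2247,0.0000)
J_ω[:, 0] = z_0
entry J[1][0] = 1.2247

1.225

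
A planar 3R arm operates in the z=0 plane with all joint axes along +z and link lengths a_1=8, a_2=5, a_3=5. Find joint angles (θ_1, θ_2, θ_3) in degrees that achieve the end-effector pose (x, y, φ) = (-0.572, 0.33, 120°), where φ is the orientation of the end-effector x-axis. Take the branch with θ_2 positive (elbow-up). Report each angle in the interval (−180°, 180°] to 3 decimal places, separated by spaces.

wrist centre = target − a_3·(cos φ, sin φ) = (1.9280, -4.0001)
cos θ_2 = (19.7182−8²−5²)/(2·8·5) = -0.8660; θ_2 = 149.9997° (elbow-up)
β = atan2(-4.0001,1.9280) = -64.2666°; ψ = atan2(2.5000,3.6699) = 34.2637°
θ_1 = β − ψ = -98.5304°
θ_3 = φ − θ_1 − θ_2 = 68.5307° (wrapped to (-180°,180°])

-98.530 150.000 68.531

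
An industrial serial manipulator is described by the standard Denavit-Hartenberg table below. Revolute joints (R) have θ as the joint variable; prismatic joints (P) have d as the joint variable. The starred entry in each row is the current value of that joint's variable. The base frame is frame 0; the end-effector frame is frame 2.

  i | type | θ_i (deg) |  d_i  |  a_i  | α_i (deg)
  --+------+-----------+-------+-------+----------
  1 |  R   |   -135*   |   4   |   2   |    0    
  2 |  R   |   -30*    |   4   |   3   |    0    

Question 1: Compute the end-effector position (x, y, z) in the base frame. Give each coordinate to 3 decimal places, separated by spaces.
-4.312 -2.191 8.000

after link 1: o_1 = (-1.4142, -1.4142, 4.0000)
after link 2: o_2 = (-4.3120, -2.1907, 8.0000)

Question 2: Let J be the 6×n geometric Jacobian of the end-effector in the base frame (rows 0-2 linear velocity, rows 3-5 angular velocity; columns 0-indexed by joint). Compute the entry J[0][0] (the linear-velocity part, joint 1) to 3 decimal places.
axis z_0 = ẑ; lever o_n−o_0 = (-4.3120,-2.1907,8.0000)
cross product → J_v[:, 0] = (2.1907,-4.3120,0.0000)
J_ω[:, 0] = z_0
entry J[0][0] = 2.1907

2.191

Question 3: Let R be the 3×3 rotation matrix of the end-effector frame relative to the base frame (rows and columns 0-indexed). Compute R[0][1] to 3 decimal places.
End-effector y-axis (col 1 of R) = (0.2588,-0.9659,0.0000)
R[0][1] = 0.2588

0.259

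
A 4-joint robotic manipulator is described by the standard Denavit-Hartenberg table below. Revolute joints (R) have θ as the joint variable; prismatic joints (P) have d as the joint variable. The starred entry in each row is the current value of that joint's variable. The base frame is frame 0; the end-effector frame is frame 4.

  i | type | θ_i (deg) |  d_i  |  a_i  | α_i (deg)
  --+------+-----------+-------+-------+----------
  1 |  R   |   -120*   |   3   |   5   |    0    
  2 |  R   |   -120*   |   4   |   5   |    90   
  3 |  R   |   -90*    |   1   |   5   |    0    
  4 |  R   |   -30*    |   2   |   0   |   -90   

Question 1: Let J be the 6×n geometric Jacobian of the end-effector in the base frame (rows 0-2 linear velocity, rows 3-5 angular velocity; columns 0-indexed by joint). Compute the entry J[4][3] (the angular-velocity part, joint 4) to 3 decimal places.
axis z_3 = (0.8660,0.5000,0.0000); lever o_n−o_3 = (1.7321,1.0000,0.0000)
cross product → J_v[:, 3] = (-0.0000,0.0000,-0.0000)
J_ω[:, 3] = z_3
entry J[4][3] = 0.5000

0.500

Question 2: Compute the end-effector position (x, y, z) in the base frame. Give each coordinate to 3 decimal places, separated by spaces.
-2.402 1.500 2.000

after link 1: o_1 = (-2.5000, -4.3301, 3.0000)
after link 2: o_2 = (-5.0000, -0.0000, 7.0000)
after link 3: o_3 = (-4.1340, 0.5000, 2.0000)
after link 4: o_4 = (-2.4019, 1.5000, 2.0000)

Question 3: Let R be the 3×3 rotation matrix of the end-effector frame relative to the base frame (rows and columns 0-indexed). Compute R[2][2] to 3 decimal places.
-0.500

End-effector z-axis (col 2 of R) = (-0.4330,0.7500,-0.5000)
R[2][2] = -0.5000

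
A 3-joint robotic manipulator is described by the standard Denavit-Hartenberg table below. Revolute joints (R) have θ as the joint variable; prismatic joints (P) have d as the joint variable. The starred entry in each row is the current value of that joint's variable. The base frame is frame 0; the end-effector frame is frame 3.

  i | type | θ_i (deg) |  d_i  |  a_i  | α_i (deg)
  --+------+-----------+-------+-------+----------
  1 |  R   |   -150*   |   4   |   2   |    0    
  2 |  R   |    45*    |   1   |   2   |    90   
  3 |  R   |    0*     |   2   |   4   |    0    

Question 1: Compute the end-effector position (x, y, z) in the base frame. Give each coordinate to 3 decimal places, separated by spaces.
-5.217 -6.278 5.000

after link 1: o_1 = (-1.7321, -1.0000, 4.0000)
after link 2: o_2 = (-2.2497, -2.9319, 5.0000)
after link 3: o_3 = (-5.2168, -6.2779, 5.0000)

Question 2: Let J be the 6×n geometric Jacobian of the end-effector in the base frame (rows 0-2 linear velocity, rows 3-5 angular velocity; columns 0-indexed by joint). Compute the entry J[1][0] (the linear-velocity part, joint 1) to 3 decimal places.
axis z_0 = ẑ; lever o_n−o_0 = (-5.2168,-6.2779,5.0000)
cross product → J_v[:, 0] = (6.2779,-5.2168,0.0000)
J_ω[:, 0] = z_0
entry J[1][0] = -5.2168

-5.217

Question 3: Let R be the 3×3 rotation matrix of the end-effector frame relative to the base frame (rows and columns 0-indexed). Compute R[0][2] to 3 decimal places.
-0.966

End-effector z-axis (col 2 of R) = (-0.9659,0.2588,0.0000)
R[0][2] = -0.9659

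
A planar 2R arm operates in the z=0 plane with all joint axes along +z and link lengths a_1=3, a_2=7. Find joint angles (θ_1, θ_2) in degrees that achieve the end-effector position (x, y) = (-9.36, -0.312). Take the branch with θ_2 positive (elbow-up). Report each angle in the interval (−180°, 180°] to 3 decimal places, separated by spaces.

150.013 44.984

cos θ_2 = (87.7069−3²−7²)/(2·3·7) = 0.7073; θ_2 = 44.9837° (elbow-up)
β = atan2(-0.3120,-9.3600) = -178.0908°; ψ = atan2(4.9483,7.9512) = 31.8957°
θ_1 = β − ψ = -209.9866°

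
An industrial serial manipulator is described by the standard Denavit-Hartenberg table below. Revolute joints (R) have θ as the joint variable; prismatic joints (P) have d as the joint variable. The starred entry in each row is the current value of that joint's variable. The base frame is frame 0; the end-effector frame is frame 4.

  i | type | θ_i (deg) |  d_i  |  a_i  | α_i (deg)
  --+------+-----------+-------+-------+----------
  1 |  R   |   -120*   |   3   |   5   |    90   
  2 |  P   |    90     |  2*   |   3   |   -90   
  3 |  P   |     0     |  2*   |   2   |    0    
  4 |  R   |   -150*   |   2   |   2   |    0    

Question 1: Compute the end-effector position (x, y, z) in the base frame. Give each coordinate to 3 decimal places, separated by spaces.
-3.098 0.634 6.268

after link 1: o_1 = (-2.5000, -4.3301, 3.0000)
after link 2: o_2 = (-4.2321, -3.3301, 6.0000)
after link 3: o_3 = (-3.2321, -1.5981, 8.0000)
after link 4: o_4 = (-3.0981, 0.6340, 6.2679)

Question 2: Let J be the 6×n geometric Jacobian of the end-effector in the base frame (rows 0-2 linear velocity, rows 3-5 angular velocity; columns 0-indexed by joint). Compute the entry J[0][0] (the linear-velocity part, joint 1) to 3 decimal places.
-0.634

axis z_0 = ẑ; lever o_n−o_0 = (-3.0981,0.6340,6.2679)
cross product → J_v[:, 0] = (-0.6340,-3.0981,0.0000)
J_ω[:, 0] = z_0
entry J[0][0] = -0.6340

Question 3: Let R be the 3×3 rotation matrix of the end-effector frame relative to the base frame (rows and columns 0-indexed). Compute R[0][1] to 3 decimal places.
End-effector y-axis (col 1 of R) = (-0.7500,0.4330,0.5000)
R[0][1] = -0.7500

-0.750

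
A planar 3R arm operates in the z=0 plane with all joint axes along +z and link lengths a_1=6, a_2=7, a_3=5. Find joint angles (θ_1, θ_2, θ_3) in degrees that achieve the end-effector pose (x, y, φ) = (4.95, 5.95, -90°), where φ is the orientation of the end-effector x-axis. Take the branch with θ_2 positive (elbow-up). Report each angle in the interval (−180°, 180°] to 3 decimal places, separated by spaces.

wrist centre = target − a_3·(cos φ, sin φ) = (4.9500, 10.9500)
cos θ_2 = (144.4050−6²−7²)/(2·6·7) = 0.7072; θ_2 = 44.9923° (elbow-up)
β = atan2(10.9500,4.9500) = 65.6744°; ψ = atan2(4.9491,10.9504) = 24.3208°
θ_1 = β − ψ = 41.3537°
θ_3 = φ − θ_1 − θ_2 = -176.3459° (wrapped to (-180°,180°])

41.354 44.992 -176.346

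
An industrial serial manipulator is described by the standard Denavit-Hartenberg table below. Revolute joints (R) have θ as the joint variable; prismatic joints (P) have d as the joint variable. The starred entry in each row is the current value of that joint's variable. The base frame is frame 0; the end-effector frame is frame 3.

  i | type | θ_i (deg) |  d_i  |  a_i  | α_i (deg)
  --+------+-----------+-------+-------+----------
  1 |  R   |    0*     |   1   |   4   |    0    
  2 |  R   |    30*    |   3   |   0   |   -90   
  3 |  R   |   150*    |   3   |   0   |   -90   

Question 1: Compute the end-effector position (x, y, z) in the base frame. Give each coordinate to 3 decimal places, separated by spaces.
2.500 2.598 4.000

after link 1: o_1 = (4.0000, 0.0000, 1.0000)
after link 2: o_2 = (4.0000, 0.0000, 4.0000)
after link 3: o_3 = (2.5000, 2.5981, 4.0000)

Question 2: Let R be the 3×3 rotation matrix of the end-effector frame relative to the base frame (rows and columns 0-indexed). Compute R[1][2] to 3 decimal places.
-0.250

End-effector z-axis (col 2 of R) = (-0.4330,-0.2500,0.8660)
R[1][2] = -0.2500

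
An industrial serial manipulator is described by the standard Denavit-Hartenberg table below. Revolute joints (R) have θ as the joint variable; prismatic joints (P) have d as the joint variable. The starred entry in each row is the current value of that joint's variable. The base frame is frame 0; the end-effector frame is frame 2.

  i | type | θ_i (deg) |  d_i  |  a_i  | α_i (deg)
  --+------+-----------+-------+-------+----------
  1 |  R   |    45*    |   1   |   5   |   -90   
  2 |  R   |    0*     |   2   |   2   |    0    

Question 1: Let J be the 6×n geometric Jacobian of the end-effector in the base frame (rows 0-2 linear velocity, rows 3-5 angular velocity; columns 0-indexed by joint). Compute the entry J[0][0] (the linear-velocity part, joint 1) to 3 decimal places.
axis z_0 = ẑ; lever o_n−o_0 = (3.5355,6.3640,1.0000)
cross product → J_v[:, 0] = (-6.3640,3.5355,0.0000)
J_ω[:, 0] = z_0
entry J[0][0] = -6.3640

-6.364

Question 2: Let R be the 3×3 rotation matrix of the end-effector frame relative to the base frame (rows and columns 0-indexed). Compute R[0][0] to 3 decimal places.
End-effector x-axis (col 0 of R) = (0.7071,0.7071,0.0000)
R[0][0] = 0.7071

0.707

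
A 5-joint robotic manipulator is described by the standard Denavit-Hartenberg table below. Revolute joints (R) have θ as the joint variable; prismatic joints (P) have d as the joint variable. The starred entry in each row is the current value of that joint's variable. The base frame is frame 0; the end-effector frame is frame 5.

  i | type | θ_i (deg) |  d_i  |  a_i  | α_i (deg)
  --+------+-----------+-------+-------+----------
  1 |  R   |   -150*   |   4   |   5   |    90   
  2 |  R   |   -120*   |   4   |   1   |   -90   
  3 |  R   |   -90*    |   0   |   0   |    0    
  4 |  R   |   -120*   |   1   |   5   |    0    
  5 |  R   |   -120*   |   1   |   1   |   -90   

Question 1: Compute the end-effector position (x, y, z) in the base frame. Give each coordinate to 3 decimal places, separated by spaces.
after link 1: o_1 = (-4.3301, -2.5000, 4.0000)
after link 2: o_2 = (-5.8971, 1.2141, 3.1340)
after link 3: o_3 = (-5.8971, 1.2141, 3.1340)
after link 4: o_4 = (-7.2721, -2.4665, 6.3840)
after link 5: o_5 = (-7.3971, -3.1160, 5.1340)

-7.397 -3.116 5.134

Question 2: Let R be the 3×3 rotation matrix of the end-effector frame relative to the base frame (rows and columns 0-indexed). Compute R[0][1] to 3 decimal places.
0.750

End-effector y-axis (col 1 of R) = (0.7500,0.4330,0.5000)
R[0][1] = 0.7500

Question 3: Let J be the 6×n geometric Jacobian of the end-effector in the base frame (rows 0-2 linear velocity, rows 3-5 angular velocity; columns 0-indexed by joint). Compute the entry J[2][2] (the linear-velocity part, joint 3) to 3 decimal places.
axis z_2 = (-0.7500,-0.4330,-0.5000); lever o_n−o_2 = (-1.5000,-4.3301,2.0000)
cross product → J_v[:, 2] = (-3.0311,2.2500,2.5981)
J_ω[:, 2] = z_2
entry J[2][2] = 2.5981

2.598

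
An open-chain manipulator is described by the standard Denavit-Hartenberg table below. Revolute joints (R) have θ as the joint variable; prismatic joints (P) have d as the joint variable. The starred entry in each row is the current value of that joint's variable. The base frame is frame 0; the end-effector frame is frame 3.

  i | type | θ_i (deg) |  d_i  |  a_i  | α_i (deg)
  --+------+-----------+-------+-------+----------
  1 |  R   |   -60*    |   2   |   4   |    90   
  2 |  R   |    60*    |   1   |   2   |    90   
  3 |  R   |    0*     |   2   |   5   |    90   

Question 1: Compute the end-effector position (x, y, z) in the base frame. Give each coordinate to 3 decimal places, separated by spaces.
after link 1: o_1 = (2.0000, -3.4641, 2.0000)
after link 2: o_2 = (1.6340, -4.8301, 3.7321)
after link 3: o_3 = (3.7500, -8.4952, 7.0622)

3.750 -8.495 7.062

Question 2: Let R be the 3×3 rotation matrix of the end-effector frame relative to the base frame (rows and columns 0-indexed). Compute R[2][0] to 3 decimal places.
End-effector x-axis (col 0 of R) = (0.2500,-0.4330,0.8660)
R[2][0] = 0.8660

0.866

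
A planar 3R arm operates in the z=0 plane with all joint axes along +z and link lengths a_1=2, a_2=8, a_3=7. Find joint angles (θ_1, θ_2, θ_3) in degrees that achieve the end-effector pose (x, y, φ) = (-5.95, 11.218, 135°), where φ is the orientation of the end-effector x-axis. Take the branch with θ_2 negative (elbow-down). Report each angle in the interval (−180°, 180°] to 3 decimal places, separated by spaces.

wrist centre = target − a_3·(cos φ, sin φ) = (-1.0003, 6.2683)
cos θ_2 = (40.2915−2²−8²)/(2·2·8) = -0.8659; θ_2 = -149.9846° (elbow-down)
β = atan2(6.2683,-1.0003) = 99.0665°; ψ = atan2(-4.0019,-4.9271) = -140.9161°
θ_1 = β − ψ = 239.9826°
θ_3 = φ − θ_1 − θ_2 = 45.0020° (wrapped to (-180°,180°])

-120.017 -149.985 45.002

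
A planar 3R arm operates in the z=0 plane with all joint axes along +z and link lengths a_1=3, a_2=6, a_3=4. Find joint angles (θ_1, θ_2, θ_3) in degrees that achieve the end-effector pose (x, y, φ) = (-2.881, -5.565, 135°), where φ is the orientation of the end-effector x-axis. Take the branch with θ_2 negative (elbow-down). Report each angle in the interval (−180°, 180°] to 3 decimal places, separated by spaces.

-59.992 -45.008 -120.000

wrist centre = target − a_3·(cos φ, sin φ) = (-0.0526, -8.3934)
cos θ_2 = (70.4524−3²−6²)/(2·3·6) = 0.7070; θ_2 = -45.0078° (elbow-down)
β = atan2(-8.3934,-0.0526) = -90.3589°; ψ = atan2(-4.2432,7.2421) = -30.3666°
θ_1 = β − ψ = -59.9923°
θ_3 = φ − θ_1 − θ_2 = -119.9999° (wrapped to (-180°,180°])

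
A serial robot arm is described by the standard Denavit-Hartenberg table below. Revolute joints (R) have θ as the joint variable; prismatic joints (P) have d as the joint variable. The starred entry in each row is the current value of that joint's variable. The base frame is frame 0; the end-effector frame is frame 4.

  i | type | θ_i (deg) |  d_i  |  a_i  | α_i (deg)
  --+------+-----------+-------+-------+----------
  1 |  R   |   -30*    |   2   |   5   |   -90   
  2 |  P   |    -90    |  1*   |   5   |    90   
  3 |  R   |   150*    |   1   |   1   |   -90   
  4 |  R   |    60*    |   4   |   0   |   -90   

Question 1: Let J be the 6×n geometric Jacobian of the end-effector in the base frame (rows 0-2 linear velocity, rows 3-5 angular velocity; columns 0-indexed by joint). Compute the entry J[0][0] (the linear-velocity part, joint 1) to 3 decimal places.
axis z_0 = ẑ; lever o_n−o_0 = (2.4821,-3.7010,4.1340)
cross product → J_v[:, 0] = (3.7010,2.4821,-0.0000)
J_ω[:, 0] = z_0
entry J[0][0] = 3.7010

3.701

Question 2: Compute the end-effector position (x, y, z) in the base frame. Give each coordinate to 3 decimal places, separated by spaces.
after link 1: o_1 = (4.3301, -2.5000, 2.0000)
after link 2: o_2 = (4.8301, -1.6340, 7.0000)
after link 3: o_3 = (4.2141, -0.7010, 6.1340)
after link 4: o_4 = (2.4821, -3.7010, 4.1340)

2.482 -3.701 4.134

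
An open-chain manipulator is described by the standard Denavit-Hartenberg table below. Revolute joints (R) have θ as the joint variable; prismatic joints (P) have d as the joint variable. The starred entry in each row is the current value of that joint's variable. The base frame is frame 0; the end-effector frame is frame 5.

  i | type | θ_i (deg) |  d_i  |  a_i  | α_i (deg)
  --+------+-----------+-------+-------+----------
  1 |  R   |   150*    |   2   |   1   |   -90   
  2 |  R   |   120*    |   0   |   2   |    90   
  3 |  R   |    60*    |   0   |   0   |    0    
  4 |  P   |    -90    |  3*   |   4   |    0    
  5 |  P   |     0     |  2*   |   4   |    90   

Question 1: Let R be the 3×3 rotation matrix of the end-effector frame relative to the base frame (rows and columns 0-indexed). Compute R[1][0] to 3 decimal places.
0.217

End-effector x-axis (col 0 of R) = (0.6250,0.2165,-0.7500)
R[1][0] = 0.2165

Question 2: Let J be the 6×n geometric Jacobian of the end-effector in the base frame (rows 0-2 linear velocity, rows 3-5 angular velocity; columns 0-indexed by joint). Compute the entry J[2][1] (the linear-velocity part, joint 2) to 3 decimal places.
axis z_1 = (-0.5000,-0.8660,0.0000); lever o_n−o_1 = (2.1160,3.3971,-10.2321)
cross product → J_v[:, 1] = (8.8612,-5.1160,0.1340)
J_ω[:, 1] = z_1
entry J[2][1] = 0.1340

0.134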